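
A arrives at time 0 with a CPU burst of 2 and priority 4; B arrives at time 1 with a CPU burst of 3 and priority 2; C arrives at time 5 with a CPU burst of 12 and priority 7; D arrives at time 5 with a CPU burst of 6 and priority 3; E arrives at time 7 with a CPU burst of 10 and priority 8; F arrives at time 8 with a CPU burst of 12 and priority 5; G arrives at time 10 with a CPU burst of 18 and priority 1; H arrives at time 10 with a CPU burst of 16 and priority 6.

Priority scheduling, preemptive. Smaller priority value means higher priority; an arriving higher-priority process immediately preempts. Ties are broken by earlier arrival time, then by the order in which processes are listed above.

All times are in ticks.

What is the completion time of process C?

Timeline: | A 0-1 | B 1-4 | A 4-5 | D 5-10 | G 10-28 | D 28-29 | F 29-41 | H 41-57 | C 57-69 | E 69-79 |
Completion: A=5  B=4  C=69  D=29  E=79  F=41  G=28  H=57

69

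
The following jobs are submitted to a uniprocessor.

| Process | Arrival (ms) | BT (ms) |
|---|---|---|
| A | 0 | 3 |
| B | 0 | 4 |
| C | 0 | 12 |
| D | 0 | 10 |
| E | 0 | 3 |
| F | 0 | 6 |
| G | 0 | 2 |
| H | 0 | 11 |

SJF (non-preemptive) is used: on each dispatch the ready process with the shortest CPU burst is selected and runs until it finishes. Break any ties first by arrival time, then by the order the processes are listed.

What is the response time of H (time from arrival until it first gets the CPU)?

Schedule: | G 0-2 | A 2-5 | E 5-8 | B 8-12 | F 12-18 | D 18-28 | H 28-39 | C 39-51 |
Completion: A=5  B=12  C=51  D=28  E=8  F=18  G=2  H=39
Turnaround (C−A): A=5  B=12  C=51  D=28  E=8  F=18  G=2  H=39
Response(H) = first start − arrival = 28 − 0 = 28

28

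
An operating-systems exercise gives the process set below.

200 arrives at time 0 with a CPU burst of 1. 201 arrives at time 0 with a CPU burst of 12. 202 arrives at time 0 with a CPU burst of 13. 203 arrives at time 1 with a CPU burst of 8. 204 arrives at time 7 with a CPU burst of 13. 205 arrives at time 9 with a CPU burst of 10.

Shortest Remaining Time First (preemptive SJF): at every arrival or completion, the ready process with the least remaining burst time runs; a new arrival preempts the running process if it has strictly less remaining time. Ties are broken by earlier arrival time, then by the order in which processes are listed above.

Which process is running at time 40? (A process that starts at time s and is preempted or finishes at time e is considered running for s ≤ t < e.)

202

Timeline: | 200 0-1 | 203 1-9 | 205 9-19 | 201 19-31 | 202 31-44 | 204 44-57 |
Completion: 200=1  201=31  202=44  203=9  204=57  205=19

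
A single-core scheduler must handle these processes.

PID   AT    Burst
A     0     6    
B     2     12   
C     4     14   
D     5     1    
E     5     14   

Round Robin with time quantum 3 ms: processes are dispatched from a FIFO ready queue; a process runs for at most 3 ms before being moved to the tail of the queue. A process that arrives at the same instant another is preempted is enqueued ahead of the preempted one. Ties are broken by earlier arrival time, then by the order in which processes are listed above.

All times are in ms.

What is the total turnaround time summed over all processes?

Schedule: | A 0-3 | B 3-6 | A 6-9 | C 9-12 | D 12-13 | E 13-16 | B 16-19 | C 19-22 | E 22-25 | B 25-28 | C 28-31 | E 31-34 | B 34-37 | C 37-40 | E 40-43 | C 43-45 | E 45-47 |
Completion: A=9  B=37  C=45  D=13  E=47
Turnaround = completion − arrival: A=9, B=35, C=41, D=8, E=42
Total turnaround = 9 + 35 + 41 + 8 + 42 = 135

135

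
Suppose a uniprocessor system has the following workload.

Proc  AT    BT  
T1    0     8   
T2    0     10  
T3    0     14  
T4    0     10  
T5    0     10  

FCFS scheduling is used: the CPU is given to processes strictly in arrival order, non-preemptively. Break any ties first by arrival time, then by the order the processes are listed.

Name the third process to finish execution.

Gantt: | T1 0-8 | T2 8-18 | T3 18-32 | T4 32-42 | T5 42-52 |
Completion: T1=8  T2=18  T3=32  T4=42  T5=52
Turnaround (C−A): T1=8  T2=18  T3=32  T4=42  T5=52
Finish order: T1 → T2 → T3 → T4 → T5

T3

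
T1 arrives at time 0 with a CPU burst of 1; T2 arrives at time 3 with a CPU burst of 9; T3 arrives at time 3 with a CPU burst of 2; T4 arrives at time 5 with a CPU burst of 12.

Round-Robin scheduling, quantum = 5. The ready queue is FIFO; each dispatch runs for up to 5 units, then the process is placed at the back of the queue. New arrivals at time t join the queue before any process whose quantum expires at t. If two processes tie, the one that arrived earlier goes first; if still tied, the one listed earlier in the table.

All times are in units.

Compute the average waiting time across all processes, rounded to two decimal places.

Schedule: | T1 0-1 | idle 1-3 | T2 3-8 | T3 8-10 | T4 10-15 | T2 15-19 | T4 19-26 |
Completion: T1=1  T2=19  T3=10  T4=26
Waiting times: T1=0, T2=7, T3=5, T4=9
Average waiting = (0+7+5+9) / 4 = 21/4 = 5.25

5.25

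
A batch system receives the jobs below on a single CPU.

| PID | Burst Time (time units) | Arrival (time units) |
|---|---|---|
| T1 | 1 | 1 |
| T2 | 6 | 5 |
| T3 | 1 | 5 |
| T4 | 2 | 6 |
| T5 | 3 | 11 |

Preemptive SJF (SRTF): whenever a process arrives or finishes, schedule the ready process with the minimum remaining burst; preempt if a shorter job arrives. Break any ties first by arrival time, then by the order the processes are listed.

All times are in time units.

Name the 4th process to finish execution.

T2

Gantt: | idle 0-1 | T1 1-2 | idle 2-5 | T3 5-6 | T4 6-8 | T2 8-14 | T5 14-17 |
Completion: T1=2  T2=14  T3=6  T4=8  T5=17
Turnaround (C−A): T1=1  T2=9  T3=1  T4=2  T5=6
Finish order: T1 → T3 → T4 → T2 → T5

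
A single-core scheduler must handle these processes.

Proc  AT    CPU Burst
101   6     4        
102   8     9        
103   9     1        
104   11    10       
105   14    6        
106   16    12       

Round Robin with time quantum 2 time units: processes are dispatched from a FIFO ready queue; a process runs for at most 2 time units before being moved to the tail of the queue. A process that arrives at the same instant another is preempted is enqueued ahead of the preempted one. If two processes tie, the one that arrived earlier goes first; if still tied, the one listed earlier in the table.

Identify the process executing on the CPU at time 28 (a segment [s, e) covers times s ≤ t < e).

Timeline: | idle 0-6 | 101 6-8 | 102 8-10 | 101 10-12 | 103 12-13 | 102 13-15 | 104 15-17 | 105 17-19 | 102 19-21 | 106 21-23 | 104 23-25 | 105 25-27 | 102 27-29 | 106 29-31 | 104 31-33 | 105 33-35 | 102 35-36 | 106 36-38 | 104 38-40 | 106 40-42 | 104 42-44 | 106 44-48 |
Completion: 101=12  102=36  103=13  104=44  105=35  106=48
Turnaround (C−A): 101=6  102=28  103=4  104=33  105=21  106=32

102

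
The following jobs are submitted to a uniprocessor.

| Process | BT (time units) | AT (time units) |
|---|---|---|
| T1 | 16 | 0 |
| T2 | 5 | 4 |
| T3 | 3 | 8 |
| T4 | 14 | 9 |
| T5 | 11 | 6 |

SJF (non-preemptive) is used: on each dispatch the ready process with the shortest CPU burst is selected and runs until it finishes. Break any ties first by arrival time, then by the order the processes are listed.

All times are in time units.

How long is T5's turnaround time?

Schedule: | T1 0-16 | T3 16-19 | T2 19-24 | T5 24-35 | T4 35-49 |
Completion: T1=16  T2=24  T3=19  T4=49  T5=35
Turnaround(T5) = completion − arrival = 35 − 6 = 29

29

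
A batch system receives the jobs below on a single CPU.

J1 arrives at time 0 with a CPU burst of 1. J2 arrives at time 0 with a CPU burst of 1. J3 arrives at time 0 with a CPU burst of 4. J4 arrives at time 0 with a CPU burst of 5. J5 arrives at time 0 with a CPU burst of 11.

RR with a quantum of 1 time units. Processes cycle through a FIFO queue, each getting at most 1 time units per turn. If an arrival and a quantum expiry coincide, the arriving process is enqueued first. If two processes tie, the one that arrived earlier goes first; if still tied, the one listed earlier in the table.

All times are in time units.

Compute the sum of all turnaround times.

Timeline: | J1 0-1 | J2 1-2 | J3 2-3 | J4 3-4 | J5 4-5 | J3 5-6 | J4 6-7 | J5 7-8 | J3 8-9 | J4 9-10 | J5 10-11 | J3 11-12 | J4 12-13 | J5 13-14 | J4 14-15 | J5 15-22 |
Completion: J1=1  J2=2  J3=12  J4=15  J5=22
Turnaround = completion − arrival: J1=1, J2=2, J3=12, J4=15, J5=22
Total turnaround = 1 + 2 + 12 + 15 + 22 = 52

52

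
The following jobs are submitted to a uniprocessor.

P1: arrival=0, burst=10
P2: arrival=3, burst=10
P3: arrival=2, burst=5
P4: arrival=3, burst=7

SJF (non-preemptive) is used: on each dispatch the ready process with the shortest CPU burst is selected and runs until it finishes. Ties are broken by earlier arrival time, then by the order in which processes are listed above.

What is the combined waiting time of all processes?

39

Schedule: | P1 0-10 | P3 10-15 | P4 15-22 | P2 22-32 |
Completion: P1=10  P2=32  P3=15  P4=22
Turnaround (C−A): P1=10  P2=29  P3=13  P4=19
Waiting = turnaround − burst: P1=0, P2=19, P3=8, P4=12
Total waiting = 0 + 19 + 8 + 12 = 39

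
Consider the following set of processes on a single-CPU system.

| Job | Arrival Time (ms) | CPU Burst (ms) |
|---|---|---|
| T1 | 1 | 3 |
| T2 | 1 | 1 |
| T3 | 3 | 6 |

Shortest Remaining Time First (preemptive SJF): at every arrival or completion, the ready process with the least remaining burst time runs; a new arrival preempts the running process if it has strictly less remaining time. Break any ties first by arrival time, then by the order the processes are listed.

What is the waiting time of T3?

2

Gantt: | idle 0-1 | T2 1-2 | T1 2-5 | T3 5-11 |
Completion: T1=5  T2=2  T3=11
Turnaround (C−A): T1=4  T2=1  T3=8
Waiting(T3) = turnaround − burst = 8 − 6 = 2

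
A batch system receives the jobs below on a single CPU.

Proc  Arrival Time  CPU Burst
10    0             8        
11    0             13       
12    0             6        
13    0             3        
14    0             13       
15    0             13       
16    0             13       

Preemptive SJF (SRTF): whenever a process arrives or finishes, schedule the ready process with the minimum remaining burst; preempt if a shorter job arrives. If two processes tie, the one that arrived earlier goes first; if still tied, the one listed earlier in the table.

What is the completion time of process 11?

Gantt: | 13 0-3 | 12 3-9 | 10 9-17 | 11 17-30 | 14 30-43 | 15 43-56 | 16 56-69 |
Completion: 10=17  11=30  12=9  13=3  14=43  15=56  16=69
Turnaround (C−A): 10=17  11=30  12=9  13=3  14=43  15=56  16=69

30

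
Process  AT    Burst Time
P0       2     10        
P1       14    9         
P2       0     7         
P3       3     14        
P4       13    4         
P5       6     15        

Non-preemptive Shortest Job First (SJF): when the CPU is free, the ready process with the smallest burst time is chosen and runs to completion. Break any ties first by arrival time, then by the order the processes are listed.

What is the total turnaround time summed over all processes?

140

Schedule: | P2 0-7 | P0 7-17 | P4 17-21 | P1 21-30 | P3 30-44 | P5 44-59 |
Completion: P0=17  P1=30  P2=7  P3=44  P4=21  P5=59
Turnaround (C−A): P0=15  P1=16  P2=7  P3=41  P4=8  P5=53
Turnaround = completion − arrival: P0=15, P1=16, P2=7, P3=41, P4=8, P5=53
Total turnaround = 15 + 16 + 7 + 41 + 8 + 53 = 140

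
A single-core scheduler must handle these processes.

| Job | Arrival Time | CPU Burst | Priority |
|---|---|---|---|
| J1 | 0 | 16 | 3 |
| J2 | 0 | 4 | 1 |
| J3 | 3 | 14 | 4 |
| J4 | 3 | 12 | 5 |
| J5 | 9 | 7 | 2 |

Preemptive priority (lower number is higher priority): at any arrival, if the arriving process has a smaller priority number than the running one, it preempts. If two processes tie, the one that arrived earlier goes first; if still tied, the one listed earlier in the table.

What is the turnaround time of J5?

Timeline: | J2 0-4 | J1 4-9 | J5 9-16 | J1 16-27 | J3 27-41 | J4 41-53 |
Completion: J1=27  J2=4  J3=41  J4=53  J5=16
Turnaround(J5) = completion − arrival = 16 − 9 = 7

7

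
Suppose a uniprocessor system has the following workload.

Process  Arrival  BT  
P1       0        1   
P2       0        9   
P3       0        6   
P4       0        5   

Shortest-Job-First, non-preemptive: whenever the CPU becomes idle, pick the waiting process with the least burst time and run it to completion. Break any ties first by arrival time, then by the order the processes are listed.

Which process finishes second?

Gantt: | P1 0-1 | P4 1-6 | P3 6-12 | P2 12-21 |
Completion: P1=1  P2=21  P3=12  P4=6
Turnaround (C−A): P1=1  P2=21  P3=12  P4=6
Finish order: P1 → P4 → P3 → P2

P4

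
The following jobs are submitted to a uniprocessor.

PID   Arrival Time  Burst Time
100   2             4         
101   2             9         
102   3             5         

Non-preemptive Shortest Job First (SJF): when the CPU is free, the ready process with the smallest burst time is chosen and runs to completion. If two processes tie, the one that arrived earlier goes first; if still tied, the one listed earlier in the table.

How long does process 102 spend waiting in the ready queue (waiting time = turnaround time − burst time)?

Gantt: | idle 0-2 | 100 2-6 | 102 6-11 | 101 11-20 |
Completion: 100=6  101=20  102=11
Waiting(102) = turnaround − burst = 8 − 5 = 3

3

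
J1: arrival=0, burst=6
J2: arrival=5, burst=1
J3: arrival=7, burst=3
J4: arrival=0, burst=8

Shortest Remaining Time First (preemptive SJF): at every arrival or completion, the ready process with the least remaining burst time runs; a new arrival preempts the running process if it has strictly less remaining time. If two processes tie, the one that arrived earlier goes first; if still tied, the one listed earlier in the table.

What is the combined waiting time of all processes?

Gantt: | J1 0-6 | J2 6-7 | J3 7-10 | J4 10-18 |
Completion: J1=6  J2=7  J3=10  J4=18
Turnaround (C−A): J1=6  J2=2  J3=3  J4=18
Waiting = turnaround − burst: J1=0, J2=1, J3=0, J4=10
Total waiting = 0 + 1 + 0 + 10 = 11

11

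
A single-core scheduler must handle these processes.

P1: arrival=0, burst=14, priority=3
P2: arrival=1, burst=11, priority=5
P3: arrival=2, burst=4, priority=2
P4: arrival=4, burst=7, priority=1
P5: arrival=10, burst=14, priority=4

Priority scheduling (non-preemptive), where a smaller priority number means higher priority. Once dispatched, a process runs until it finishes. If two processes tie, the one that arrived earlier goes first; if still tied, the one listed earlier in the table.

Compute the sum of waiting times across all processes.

82

Gantt: | P1 0-14 | P4 14-21 | P3 21-25 | P5 25-39 | P2 39-50 |
Completion: P1=14  P2=50  P3=25  P4=21  P5=39
Turnaround (C−A): P1=14  P2=49  P3=23  P4=17  P5=29
Waiting = turnaround − burst: P1=0, P2=38, P3=19, P4=10, P5=15
Total waiting = 0 + 38 + 19 + 10 + 15 = 82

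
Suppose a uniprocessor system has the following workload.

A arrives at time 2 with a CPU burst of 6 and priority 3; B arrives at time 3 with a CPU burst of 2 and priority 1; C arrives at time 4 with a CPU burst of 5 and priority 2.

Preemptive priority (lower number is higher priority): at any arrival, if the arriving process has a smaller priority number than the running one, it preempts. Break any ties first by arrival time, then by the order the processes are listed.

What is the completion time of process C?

Timeline: | idle 0-2 | A 2-3 | B 3-5 | C 5-10 | A 10-15 |
Completion: A=15  B=5  C=10

10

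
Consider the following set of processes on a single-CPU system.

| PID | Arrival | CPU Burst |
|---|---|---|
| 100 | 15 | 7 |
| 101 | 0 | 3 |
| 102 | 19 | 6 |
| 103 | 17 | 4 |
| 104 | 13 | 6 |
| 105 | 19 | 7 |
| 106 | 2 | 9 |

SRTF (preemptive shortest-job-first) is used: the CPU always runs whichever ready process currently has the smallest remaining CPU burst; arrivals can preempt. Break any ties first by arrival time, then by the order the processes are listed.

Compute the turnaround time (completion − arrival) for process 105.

24

Gantt: | 101 0-3 | 106 3-12 | idle 12-13 | 104 13-19 | 103 19-23 | 102 23-29 | 100 29-36 | 105 36-43 |
Completion: 100=36  101=3  102=29  103=23  104=19  105=43  106=12
Turnaround (C−A): 100=21  101=3  102=10  103=6  104=6  105=24  106=10
Turnaround(105) = completion − arrival = 43 − 19 = 24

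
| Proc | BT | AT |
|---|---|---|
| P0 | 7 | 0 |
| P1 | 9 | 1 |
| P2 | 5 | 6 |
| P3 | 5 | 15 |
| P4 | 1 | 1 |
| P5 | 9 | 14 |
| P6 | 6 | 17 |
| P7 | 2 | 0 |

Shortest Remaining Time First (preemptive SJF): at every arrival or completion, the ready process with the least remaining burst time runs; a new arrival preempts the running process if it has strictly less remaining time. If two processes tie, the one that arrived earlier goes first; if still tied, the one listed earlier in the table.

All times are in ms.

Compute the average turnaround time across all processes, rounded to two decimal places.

12.63

Schedule: | P7 0-2 | P4 2-3 | P0 3-10 | P2 10-15 | P3 15-20 | P6 20-26 | P1 26-35 | P5 35-44 |
Completion: P0=10  P1=35  P2=15  P3=20  P4=3  P5=44  P6=26  P7=2
Turnaround (C−A): P0=10  P1=34  P2=9  P3=5  P4=2  P5=30  P6=9  P7=2
Turnaround times: P0=10, P1=34, P2=9, P3=5, P4=2, P5=30, P6=9, P7=2
Average turnaround = (10+34+9+5+2+30+9+2) / 8 = 101/8 = 12.63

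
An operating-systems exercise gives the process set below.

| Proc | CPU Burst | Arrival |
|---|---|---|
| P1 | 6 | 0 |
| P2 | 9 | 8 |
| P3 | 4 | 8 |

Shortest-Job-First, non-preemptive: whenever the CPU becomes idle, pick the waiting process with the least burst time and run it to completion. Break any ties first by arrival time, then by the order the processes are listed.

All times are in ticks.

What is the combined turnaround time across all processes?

Timeline: | P1 0-6 | idle 6-8 | P3 8-12 | P2 12-21 |
Completion: P1=6  P2=21  P3=12
Turnaround (C−A): P1=6  P2=13  P3=4
Turnaround = completion − arrival: P1=6, P2=13, P3=4
Total turnaround = 6 + 13 + 4 = 23

23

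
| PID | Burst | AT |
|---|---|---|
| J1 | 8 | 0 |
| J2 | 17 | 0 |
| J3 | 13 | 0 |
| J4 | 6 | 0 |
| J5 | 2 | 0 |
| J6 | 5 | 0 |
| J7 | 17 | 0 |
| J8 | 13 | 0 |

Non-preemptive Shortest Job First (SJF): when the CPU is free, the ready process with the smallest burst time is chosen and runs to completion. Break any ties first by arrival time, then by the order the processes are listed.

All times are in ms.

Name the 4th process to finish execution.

J1

Gantt: | J5 0-2 | J6 2-7 | J4 7-13 | J1 13-21 | J3 21-34 | J8 34-47 | J2 47-64 | J7 64-81 |
Completion: J1=21  J2=64  J3=34  J4=13  J5=2  J6=7  J7=81  J8=47
Finish order: J5 → J6 → J4 → J1 → J3 → J8 → J2 → J7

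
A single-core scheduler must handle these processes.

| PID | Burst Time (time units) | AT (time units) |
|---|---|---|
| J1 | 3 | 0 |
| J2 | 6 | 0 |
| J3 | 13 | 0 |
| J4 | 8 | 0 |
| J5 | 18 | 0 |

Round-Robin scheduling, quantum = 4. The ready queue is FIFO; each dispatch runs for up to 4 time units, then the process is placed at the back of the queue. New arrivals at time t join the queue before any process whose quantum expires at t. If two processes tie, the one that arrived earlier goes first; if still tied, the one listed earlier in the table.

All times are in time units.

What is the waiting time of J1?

0

Gantt: | J1 0-3 | J2 3-7 | J3 7-11 | J4 11-15 | J5 15-19 | J2 19-21 | J3 21-25 | J4 25-29 | J5 29-33 | J3 33-37 | J5 37-41 | J3 41-42 | J5 42-48 |
Completion: J1=3  J2=21  J3=42  J4=29  J5=48
Turnaround (C−A): J1=3  J2=21  J3=42  J4=29  J5=48
Waiting(J1) = turnaround − burst = 3 − 3 = 0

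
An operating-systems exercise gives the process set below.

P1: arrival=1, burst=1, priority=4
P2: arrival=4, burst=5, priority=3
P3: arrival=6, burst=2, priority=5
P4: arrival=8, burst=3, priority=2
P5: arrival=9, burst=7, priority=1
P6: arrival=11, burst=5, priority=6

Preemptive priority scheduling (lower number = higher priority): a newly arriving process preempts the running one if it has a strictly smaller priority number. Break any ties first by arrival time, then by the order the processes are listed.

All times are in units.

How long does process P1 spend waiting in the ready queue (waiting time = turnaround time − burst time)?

0

Gantt: | idle 0-1 | P1 1-2 | idle 2-4 | P2 4-8 | P4 8-9 | P5 9-16 | P4 16-18 | P2 18-19 | P3 19-21 | P6 21-26 |
Completion: P1=2  P2=19  P3=21  P4=18  P5=16  P6=26
Waiting(P1) = turnaround − burst = 1 − 1 = 0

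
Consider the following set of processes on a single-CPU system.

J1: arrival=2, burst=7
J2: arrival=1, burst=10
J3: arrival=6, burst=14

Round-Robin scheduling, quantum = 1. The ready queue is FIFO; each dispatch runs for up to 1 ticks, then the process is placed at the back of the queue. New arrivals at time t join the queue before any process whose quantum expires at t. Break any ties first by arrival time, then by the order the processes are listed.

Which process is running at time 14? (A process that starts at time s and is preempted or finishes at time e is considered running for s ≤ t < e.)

J2

Timeline: | idle 0-1 | J2 1-2 | J1 2-3 | J2 3-4 | J1 4-5 | J2 5-6 | J1 6-7 | J3 7-8 | J2 8-9 | J1 9-10 | J3 10-11 | J2 11-12 | J1 12-13 | J3 13-14 | J2 14-15 | J1 15-16 | J3 16-17 | J2 17-18 | J1 18-19 | J3 19-20 | J2 20-21 | J3 21-22 | J2 22-23 | J3 23-24 | J2 24-25 | J3 25-32 |
Completion: J1=19  J2=25  J3=32
Turnaround (C−A): J1=17  J2=24  J3=26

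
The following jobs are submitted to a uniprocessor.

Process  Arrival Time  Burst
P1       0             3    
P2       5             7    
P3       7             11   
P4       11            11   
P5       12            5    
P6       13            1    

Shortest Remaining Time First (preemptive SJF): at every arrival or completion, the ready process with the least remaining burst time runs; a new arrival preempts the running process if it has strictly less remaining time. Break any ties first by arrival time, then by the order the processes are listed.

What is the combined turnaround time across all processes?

Schedule: | P1 0-3 | idle 3-5 | P2 5-12 | P5 12-13 | P6 13-14 | P5 14-18 | P3 18-29 | P4 29-40 |
Completion: P1=3  P2=12  P3=29  P4=40  P5=18  P6=14
Turnaround (C−A): P1=3  P2=7  P3=22  P4=29  P5=6  P6=1
Turnaround = completion − arrival: P1=3, P2=7, P3=22, P4=29, P5=6, P6=1
Total turnaround = 3 + 7 + 22 + 29 + 6 + 1 = 68

68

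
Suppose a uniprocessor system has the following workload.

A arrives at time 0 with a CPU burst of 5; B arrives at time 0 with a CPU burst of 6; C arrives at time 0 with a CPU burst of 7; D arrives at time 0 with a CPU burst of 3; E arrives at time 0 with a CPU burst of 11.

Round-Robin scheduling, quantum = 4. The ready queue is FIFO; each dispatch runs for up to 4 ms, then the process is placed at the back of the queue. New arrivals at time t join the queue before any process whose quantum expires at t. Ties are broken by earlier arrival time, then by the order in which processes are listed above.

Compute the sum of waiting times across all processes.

82

Schedule: | A 0-4 | B 4-8 | C 8-12 | D 12-15 | E 15-19 | A 19-20 | B 20-22 | C 22-25 | E 25-32 |
Completion: A=20  B=22  C=25  D=15  E=32
Turnaround (C−A): A=20  B=22  C=25  D=15  E=32
Waiting = turnaround − burst: A=15, B=16, C=18, D=12, E=21
Total waiting = 15 + 16 + 18 + 12 + 21 = 82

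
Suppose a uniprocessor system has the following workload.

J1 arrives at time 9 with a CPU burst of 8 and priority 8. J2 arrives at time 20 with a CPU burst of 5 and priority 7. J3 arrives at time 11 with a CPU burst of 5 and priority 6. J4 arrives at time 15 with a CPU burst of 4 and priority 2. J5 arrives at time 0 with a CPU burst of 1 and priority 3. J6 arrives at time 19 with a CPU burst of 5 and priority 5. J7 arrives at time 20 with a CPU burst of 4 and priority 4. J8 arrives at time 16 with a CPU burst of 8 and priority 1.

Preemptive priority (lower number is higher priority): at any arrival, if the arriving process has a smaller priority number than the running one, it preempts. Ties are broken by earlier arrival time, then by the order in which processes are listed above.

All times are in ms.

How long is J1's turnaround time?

Gantt: | J5 0-1 | idle 1-9 | J1 9-11 | J3 11-15 | J4 15-16 | J8 16-24 | J4 24-27 | J7 27-31 | J6 31-36 | J3 36-37 | J2 37-42 | J1 42-48 |
Completion: J1=48  J2=42  J3=37  J4=27  J5=1  J6=36  J7=31  J8=24
Turnaround (C−A): J1=39  J2=22  J3=26  J4=12  J5=1  J6=17  J7=11  J8=8
Turnaround(J1) = completion − arrival = 48 − 9 = 39

39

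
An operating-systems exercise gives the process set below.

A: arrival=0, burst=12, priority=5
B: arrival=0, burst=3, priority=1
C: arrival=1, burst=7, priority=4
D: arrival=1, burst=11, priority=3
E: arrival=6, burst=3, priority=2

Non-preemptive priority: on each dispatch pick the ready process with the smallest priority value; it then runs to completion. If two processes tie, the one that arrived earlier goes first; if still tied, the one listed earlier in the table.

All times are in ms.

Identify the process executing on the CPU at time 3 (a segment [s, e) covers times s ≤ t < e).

D

Schedule: | B 0-3 | D 3-14 | E 14-17 | C 17-24 | A 24-36 |
Completion: A=36  B=3  C=24  D=14  E=17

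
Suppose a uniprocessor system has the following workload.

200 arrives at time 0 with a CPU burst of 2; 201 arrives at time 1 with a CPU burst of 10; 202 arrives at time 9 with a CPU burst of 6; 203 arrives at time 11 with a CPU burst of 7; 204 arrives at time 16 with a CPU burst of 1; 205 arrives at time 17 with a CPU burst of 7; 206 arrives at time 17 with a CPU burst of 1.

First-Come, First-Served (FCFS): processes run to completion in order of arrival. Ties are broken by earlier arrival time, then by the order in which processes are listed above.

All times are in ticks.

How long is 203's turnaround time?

14

Timeline: | 200 0-2 | 201 2-12 | 202 12-18 | 203 18-25 | 204 25-26 | 205 26-33 | 206 33-34 |
Completion: 200=2  201=12  202=18  203=25  204=26  205=33  206=34
Turnaround (C−A): 200=2  201=11  202=9  203=14  204=10  205=16  206=17
Turnaround(203) = completion − arrival = 25 − 11 = 14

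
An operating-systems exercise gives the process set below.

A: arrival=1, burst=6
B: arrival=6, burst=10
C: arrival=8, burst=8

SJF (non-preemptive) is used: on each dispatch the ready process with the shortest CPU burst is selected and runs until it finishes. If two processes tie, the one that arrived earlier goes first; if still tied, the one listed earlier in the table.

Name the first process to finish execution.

Schedule: | idle 0-1 | A 1-7 | B 7-17 | C 17-25 |
Completion: A=7  B=17  C=25
Finish order: A → B → C

A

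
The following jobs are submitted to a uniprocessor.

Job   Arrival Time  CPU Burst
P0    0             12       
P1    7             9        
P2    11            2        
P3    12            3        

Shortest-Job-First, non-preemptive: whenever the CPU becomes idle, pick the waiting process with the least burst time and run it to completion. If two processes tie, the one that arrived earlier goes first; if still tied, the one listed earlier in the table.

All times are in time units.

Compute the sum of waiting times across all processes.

Schedule: | P0 0-12 | P2 12-14 | P3 14-17 | P1 17-26 |
Completion: P0=12  P1=26  P2=14  P3=17
Turnaround (C−A): P0=12  P1=19  P2=3  P3=5
Waiting = turnaround − burst: P0=0, P1=10, P2=1, P3=2
Total waiting = 0 + 10 + 1 + 2 = 13

13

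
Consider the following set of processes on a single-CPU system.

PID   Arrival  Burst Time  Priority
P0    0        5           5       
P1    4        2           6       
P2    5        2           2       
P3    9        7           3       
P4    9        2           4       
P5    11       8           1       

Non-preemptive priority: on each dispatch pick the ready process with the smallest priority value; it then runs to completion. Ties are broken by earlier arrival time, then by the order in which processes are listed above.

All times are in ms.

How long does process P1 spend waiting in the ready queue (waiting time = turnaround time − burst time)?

3

Schedule: | P0 0-5 | P2 5-7 | P1 7-9 | P3 9-16 | P5 16-24 | P4 24-26 |
Completion: P0=5  P1=9  P2=7  P3=16  P4=26  P5=24
Turnaround (C−A): P0=5  P1=5  P2=2  P3=7  P4=17  P5=13
Waiting(P1) = turnaround − burst = 5 − 2 = 3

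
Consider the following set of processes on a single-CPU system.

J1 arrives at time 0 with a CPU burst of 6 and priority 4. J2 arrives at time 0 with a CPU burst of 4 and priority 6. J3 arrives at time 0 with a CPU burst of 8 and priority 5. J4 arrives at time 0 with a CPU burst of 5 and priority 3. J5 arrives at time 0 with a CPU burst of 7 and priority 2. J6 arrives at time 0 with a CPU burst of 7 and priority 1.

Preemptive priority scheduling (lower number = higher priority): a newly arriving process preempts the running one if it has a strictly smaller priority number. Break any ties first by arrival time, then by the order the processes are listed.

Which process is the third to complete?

Schedule: | J6 0-7 | J5 7-14 | J4 14-19 | J1 19-25 | J3 25-33 | J2 33-37 |
Completion: J1=25  J2=37  J3=33  J4=19  J5=14  J6=7
Turnaround (C−A): J1=25  J2=37  J3=33  J4=19  J5=14  J6=7
Finish order: J6 → J5 → J4 → J1 → J3 → J2

J4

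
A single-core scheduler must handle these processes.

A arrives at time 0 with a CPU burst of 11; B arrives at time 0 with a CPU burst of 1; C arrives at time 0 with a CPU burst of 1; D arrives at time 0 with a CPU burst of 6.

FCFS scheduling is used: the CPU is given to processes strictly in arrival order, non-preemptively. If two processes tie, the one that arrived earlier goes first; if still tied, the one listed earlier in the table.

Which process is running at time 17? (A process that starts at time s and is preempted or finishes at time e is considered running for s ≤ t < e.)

D

Timeline: | A 0-11 | B 11-12 | C 12-13 | D 13-19 |
Completion: A=11  B=12  C=13  D=19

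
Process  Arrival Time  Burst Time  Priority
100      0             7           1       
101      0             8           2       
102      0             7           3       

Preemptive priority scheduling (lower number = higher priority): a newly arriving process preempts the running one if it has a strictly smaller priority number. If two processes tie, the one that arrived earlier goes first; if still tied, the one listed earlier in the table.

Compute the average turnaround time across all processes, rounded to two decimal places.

14.67

Gantt: | 100 0-7 | 101 7-15 | 102 15-22 |
Completion: 100=7  101=15  102=22
Turnaround (C−A): 100=7  101=15  102=22
Turnaround times: 100=7, 101=15, 102=22
Average turnaround = (7+15+22) / 3 = 44/3 = 14.67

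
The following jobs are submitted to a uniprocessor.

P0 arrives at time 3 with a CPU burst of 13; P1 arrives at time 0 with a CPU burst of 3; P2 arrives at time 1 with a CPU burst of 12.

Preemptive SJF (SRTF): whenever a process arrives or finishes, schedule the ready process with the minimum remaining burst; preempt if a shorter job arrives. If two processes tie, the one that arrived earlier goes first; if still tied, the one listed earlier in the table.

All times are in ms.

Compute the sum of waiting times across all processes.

Schedule: | P1 0-3 | P2 3-15 | P0 15-28 |
Completion: P0=28  P1=3  P2=15
Waiting = turnaround − burst: P0=12, P1=0, P2=2
Total waiting = 12 + 0 + 2 = 14

14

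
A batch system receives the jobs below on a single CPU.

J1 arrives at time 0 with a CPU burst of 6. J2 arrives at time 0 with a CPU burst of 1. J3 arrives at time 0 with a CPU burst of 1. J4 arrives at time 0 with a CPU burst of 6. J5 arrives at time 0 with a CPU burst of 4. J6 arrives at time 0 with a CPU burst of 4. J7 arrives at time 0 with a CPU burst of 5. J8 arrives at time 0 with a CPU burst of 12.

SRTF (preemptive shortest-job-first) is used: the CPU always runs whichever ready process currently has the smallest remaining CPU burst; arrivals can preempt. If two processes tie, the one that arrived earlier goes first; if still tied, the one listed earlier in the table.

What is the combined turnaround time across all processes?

Schedule: | J2 0-1 | J3 1-2 | J5 2-6 | J6 6-10 | J7 10-15 | J1 15-21 | J4 21-27 | J8 27-39 |
Completion: J1=21  J2=1  J3=2  J4=27  J5=6  J6=10  J7=15  J8=39
Turnaround = completion − arrival: J1=21, J2=1, J3=2, J4=27, J5=6, J6=10, J7=15, J8=39
Total turnaround = 21 + 1 + 2 + 27 + 6 + 10 + 15 + 39 = 121

121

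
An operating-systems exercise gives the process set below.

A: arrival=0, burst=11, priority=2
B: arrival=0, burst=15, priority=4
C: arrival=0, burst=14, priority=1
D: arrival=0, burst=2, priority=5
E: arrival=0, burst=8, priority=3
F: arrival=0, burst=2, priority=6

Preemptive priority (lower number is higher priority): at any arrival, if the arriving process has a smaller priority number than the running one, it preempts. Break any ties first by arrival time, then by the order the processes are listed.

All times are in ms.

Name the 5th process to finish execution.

Timeline: | C 0-14 | A 14-25 | E 25-33 | B 33-48 | D 48-50 | F 50-52 |
Completion: A=25  B=48  C=14  D=50  E=33  F=52
Turnaround (C−A): A=25  B=48  C=14  D=50  E=33  F=52
Finish order: C → A → E → B → D → F

D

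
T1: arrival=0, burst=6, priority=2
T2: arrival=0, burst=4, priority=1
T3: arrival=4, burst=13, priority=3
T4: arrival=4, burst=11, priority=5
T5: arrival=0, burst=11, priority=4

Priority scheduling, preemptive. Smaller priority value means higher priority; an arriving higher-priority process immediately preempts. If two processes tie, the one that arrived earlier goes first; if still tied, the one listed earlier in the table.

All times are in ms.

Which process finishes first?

T2

Gantt: | T2 0-4 | T1 4-10 | T3 10-23 | T5 23-34 | T4 34-45 |
Completion: T1=10  T2=4  T3=23  T4=45  T5=34
Turnaround (C−A): T1=10  T2=4  T3=19  T4=41  T5=34
Finish order: T2 → T1 → T3 → T5 → T4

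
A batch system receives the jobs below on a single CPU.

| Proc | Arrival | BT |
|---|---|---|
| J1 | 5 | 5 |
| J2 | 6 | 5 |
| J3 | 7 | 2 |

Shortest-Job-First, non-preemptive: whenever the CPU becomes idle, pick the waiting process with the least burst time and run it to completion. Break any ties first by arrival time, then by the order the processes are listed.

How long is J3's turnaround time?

Gantt: | idle 0-5 | J1 5-10 | J3 10-12 | J2 12-17 |
Completion: J1=10  J2=17  J3=12
Turnaround (C−A): J1=5  J2=11  J3=5
Turnaround(J3) = completion − arrival = 12 − 7 = 5

5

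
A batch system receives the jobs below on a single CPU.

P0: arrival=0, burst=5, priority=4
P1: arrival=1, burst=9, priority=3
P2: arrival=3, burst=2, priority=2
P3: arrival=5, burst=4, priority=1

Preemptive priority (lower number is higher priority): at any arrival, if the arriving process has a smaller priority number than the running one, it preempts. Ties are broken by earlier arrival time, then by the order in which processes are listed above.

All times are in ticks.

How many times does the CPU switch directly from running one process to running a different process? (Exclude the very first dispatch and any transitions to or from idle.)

5

Gantt: | P0 0-1 | P1 1-3 | P2 3-5 | P3 5-9 | P1 9-16 | P0 16-20 |
Completion: P0=20  P1=16  P2=5  P3=9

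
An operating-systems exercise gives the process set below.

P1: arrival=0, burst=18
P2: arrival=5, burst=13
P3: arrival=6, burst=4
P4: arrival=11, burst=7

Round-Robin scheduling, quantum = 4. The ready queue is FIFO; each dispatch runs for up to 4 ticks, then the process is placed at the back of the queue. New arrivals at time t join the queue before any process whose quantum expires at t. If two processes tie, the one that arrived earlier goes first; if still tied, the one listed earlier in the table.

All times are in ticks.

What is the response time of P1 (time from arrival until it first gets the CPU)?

Gantt: | P1 0-8 | P2 8-12 | P3 12-16 | P1 16-20 | P4 20-24 | P2 24-28 | P1 28-32 | P4 32-35 | P2 35-39 | P1 39-41 | P2 41-42 |
Completion: P1=41  P2=42  P3=16  P4=35
Turnaround (C−A): P1=41  P2=37  P3=10  P4=24
Response(P1) = first start − arrival = 0 − 0 = 0

0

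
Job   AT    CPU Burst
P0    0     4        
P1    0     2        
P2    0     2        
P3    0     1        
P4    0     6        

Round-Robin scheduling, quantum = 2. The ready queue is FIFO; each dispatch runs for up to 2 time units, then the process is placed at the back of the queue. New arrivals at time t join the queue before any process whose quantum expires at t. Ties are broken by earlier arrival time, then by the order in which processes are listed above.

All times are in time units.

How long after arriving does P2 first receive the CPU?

Schedule: | P0 0-2 | P1 2-4 | P2 4-6 | P3 6-7 | P4 7-9 | P0 9-11 | P4 11-15 |
Completion: P0=11  P1=4  P2=6  P3=7  P4=15
Response(P2) = first start − arrival = 4 − 0 = 4

4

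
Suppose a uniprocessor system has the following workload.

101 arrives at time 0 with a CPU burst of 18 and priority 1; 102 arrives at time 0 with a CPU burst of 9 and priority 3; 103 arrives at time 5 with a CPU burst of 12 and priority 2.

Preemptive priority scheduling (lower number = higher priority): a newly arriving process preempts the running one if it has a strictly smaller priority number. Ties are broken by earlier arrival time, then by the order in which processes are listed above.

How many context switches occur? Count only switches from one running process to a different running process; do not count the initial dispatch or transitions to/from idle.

2

Timeline: | 101 0-18 | 103 18-30 | 102 30-39 |
Completion: 101=18  102=39  103=30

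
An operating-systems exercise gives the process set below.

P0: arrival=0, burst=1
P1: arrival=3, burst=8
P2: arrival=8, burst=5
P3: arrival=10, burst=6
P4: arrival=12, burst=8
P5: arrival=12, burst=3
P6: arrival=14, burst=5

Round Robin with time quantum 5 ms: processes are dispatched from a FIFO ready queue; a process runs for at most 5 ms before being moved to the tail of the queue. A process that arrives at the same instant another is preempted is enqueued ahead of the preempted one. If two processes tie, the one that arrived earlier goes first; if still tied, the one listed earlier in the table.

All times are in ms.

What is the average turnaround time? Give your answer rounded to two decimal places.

Schedule: | P0 0-1 | idle 1-3 | P1 3-8 | P2 8-13 | P1 13-16 | P3 16-21 | P4 21-26 | P5 26-29 | P6 29-34 | P3 34-35 | P4 35-38 |
Completion: P0=1  P1=16  P2=13  P3=35  P4=38  P5=29  P6=34
Turnaround (C−A): P0=1  P1=13  P2=5  P3=25  P4=26  P5=17  P6=20
Turnaround times: P0=1, P1=13, P2=5, P3=25, P4=26, P5=17, P6=20
Average turnaround = (1+13+5+25+26+17+20) / 7 = 107/7 = 15.29

15.29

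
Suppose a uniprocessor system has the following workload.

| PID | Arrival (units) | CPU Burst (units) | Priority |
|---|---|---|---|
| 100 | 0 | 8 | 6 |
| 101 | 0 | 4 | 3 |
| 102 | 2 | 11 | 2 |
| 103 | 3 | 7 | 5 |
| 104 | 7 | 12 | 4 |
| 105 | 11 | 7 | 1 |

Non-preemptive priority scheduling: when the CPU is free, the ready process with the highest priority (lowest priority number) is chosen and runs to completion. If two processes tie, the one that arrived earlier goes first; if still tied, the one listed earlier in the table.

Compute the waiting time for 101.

0

Timeline: | 101 0-4 | 102 4-15 | 105 15-22 | 104 22-34 | 103 34-41 | 100 41-49 |
Completion: 100=49  101=4  102=15  103=41  104=34  105=22
Waiting(101) = turnaround − burst = 4 − 4 = 0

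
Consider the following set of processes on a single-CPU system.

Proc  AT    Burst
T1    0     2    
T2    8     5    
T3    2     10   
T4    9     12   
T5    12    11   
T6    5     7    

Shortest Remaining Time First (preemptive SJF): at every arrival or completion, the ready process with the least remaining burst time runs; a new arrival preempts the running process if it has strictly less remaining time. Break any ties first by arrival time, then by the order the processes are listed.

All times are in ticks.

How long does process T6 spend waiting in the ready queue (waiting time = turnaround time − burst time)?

Schedule: | T1 0-2 | T3 2-12 | T2 12-17 | T6 17-24 | T5 24-35 | T4 35-47 |
Completion: T1=2  T2=17  T3=12  T4=47  T5=35  T6=24
Turnaround (C−A): T1=2  T2=9  T3=10  T4=38  T5=23  T6=19
Waiting(T6) = turnaround − burst = 19 − 7 = 12

12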